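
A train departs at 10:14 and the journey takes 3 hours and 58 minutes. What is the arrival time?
Starting time: 10:14
Adding 58 minutes to 14 minutes: 14 + 58 = 72 minutes = 1 hour and 12 minutes
Adding 3 hours: 10 + 3 + 1 (carry) = 14 - 12 = 2
Final time: 2:12

Final answer: 2:12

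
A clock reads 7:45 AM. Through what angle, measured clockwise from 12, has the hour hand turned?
The hour hand moves 30 degrees per hour and 0.5 degrees per minute.
At 7:45: (7) x 30 + 45 x 0.5 = 210 + 22.5 = 232.5 degrees

Final answer: 232.5 degrees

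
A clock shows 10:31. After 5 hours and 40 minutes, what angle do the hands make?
First find the time 5 hours and 40 minutes after 10:31.
Total minutes: 10 x 60 + 31 + 5 x 60 + 40 = 971.
971 mod 720 = 251 minutes = 4:11.
Now compute the angle at 4:11:
Hour hand: 4 x 30 + 11 x 0.5 = 125.5 degrees
Minute hand: 11 x 6 = 66 degrees
Difference: |125.5 - 66| = 59.5 degrees
The angle is 59.5 degrees

Final answer: 59.5 degrees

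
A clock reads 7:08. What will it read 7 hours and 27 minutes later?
Starting time: 7:08
Adding 27 minutes to 8 minutes: 8 + 27 = 35 minutes
Adding 7 hours: 7 + 7 = 14 - 12 = 2
Final time: 2:35

Final answer: 2:35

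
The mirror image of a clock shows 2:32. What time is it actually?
Reflection across the vertical (12-6) axis maps a hand at angle A degrees to (360 - A) degrees, which sends a reading of T minutes past 12:00 to (720 - T) minutes past 12:00.
Mirror reads 2:32 = 152 minutes past 12:00.
Actual time: (720 - 152) mod 720 = 568 minutes = 9:28.

Final answer: 9:28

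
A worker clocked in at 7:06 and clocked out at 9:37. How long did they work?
From 7:06 to 9:37:
(9 x 60 + 37) - (7 x 60 + 6) = 577 - 426 = 151 minutes
= 2 hours and 31 minutes

Final answer: 2 hours and 31 minutes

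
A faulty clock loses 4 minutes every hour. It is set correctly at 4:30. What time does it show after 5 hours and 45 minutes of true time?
For every 60 true minutes, the faulty clock advances 60 - 4 = 56 minutes.
True elapsed: 5 hours and 45 minutes = 345 minutes.
Faulty clock advances: 345 x 56/60 = 322 minutes (drift: 23 minutes behind).
Shown time: 4:30 + 322 minutes = 9:52.

Final answer: 9:52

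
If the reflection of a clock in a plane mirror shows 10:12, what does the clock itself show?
Reflection across the vertical (12-6) axis maps a hand at angle A degrees to (360 - A) degrees, which sends a reading of T minutes past 12:00 to (720 - T) minutes past 12:00.
Mirror reads 10:12 = 612 minutes past 12:00.
Actual time: (720 - 612) mod 720 = 108 minutes = 1:48.

Final answer: 1:48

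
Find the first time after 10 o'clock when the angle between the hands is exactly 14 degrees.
At t minutes past 10:00, the hour hand is at 30 x 10 + 0.5t degrees and the minute hand is at 6t degrees.
The smaller angle between them is 14 degrees when |30H - 5.5t| = 14 or |30H - 5.5t| = 346.
With H = 10, solve 30 x 10 - 5.5t = +/- target for each target:
  t = (30 x 10 - 14) / 5.5 = 52
  t = (30 x 10 + 14) / 5.5 = 57.09
  t = (30 x 10 - 346) / 5.5 = -8.36 (outside (0, 60))
  t = (30 x 10 + 346) / 5.5 = 117.45 (outside (0, 60))
Valid solutions in (0, 60): {52, 57.09} minutes.
The first occurrence is t = 52 minutes.
The hands form a 14-degree angle at 52 minutes past 10:00.

Final answer: 52 minutes past 10:00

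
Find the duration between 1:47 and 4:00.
From 1:47 to 4:00:
(4 x 60 + 0) - (1 x 60 + 47) = 240 - 107 = 133 minutes
= 2 hours and 13 minutes

Final answer: 2 hours and 13 minutes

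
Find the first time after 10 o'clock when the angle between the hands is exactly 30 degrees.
At t minutes past 10:00, the hour hand is at 30 x 10 + 0.5t degrees and the minute hand is at 6t degrees.
The smaller angle between them is 30 degrees when |30H - 5.5t| = 30 or |30H - 5.5t| = 330.
With H = 10, solve 30 x 10 - 5.5t = +/- target for each target:
  t = (30 x 10 - 30) / 5.5 = 49.09
  t = (30 x 10 + 30) / 5.5 = 60 (outside (0, 60))
  t = (30 x 10 - 330) / 5.5 = -5.45 (outside (0, 60))
  t = (30 x 10 + 330) / 5.5 = 114.55 (outside (0, 60))
Valid solutions in (0, 60): {49.09} minutes.
The first occurrence is t = 49.09 minutes.
The hands form a 30-degree angle at 49.09 minutes past 10:00.

Final answer: 49.09 minutes past 10:00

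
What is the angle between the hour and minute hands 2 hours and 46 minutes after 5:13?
First find the time 2 hours and 46 minutes after 5:13.
Total minutes: 5 x 60 + 13 + 2 x 60 + 46 = 479.
479 mod 720 = 479 minutes = 7:59.
Now compute the angle at 7:59:
Hour hand: 7 x 30 + 59 x 0.5 = 239.5 degrees
Minute hand: 59 x 6 = 354 degrees
Difference: |239.5 - 354| = 114.5 degrees
The angle is 114.5 degrees

Final answer: 114.5 degrees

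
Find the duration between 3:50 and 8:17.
From 3:50 to 8:17:
(8 x 60 + 17) - (3 x 60 + 50) = 497 - 230 = 267 minutes
= 4 hours and 27 minutes

Final answer: 4 hours and 27 minutes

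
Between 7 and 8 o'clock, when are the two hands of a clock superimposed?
The minute hand gains 5.5 degrees per minute on the hour hand.
At 7:00, the hour hand is at 210 degrees and the minute hand is at 0 degrees.
The gap is 210 degrees. Time to close: 210/5.5 = 60 x 7/11 = 38.18 minutes.
The hands overlap at 38.18 minutes past 7:00.

Final answer: 38.18 minutes past 7:00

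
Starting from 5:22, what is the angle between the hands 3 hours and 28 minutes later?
First find the time 3 hours and 28 minutes after 5:22.
Total minutes: 5 x 60 + 22 + 3 x 60 + 28 = 530.
530 mod 720 = 530 minutes = 8:50.
Now compute the angle at 8:50:
Hour hand: 8 x 30 + 50 x 0.5 = 265 degrees
Minute hand: 50 x 6 = 300 degrees
Difference: |265 - 300| = 35 degrees
The angle is 35 degrees

Final answer: 35 degrees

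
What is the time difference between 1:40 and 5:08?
From 1:40 to 5:08:
(5 x 60 + 8) - (1 x 60 + 40) = 308 - 100 = 208 minutes
= 3 hours and 28 minutes

Final answer: 3 hours and 28 minutes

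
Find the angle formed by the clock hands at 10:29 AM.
Hour hand position: 10 x 30 + 29 x 0.5 = 314.5 degrees
Minute hand position: 29 x 6 = 174 degrees
Difference: |314.5 - 174| = 140.5 degrees
The angle between the hands is 140.5 degrees

Final answer: 140.5 degrees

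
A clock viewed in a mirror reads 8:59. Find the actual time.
Reflection across the vertical (12-6) axis maps a hand at angle A degrees to (360 - A) degrees, which sends a reading of T minutes past 12:00 to (720 - T) minutes past 12:00.
Mirror reads 8:59 = 539 minutes past 12:00.
Actual time: (720 - 539) mod 720 = 181 minutes = 3:01.

Final answer: 3:01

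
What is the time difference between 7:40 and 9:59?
From 7:40 to 9:59:
(9 x 60 + 59) - (7 x 60 + 40) = 599 - 460 = 139 minutes
= 2 hours and 19 minutes

Final answer: 2 hours and 19 minutes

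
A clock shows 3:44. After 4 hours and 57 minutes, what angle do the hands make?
First find the time 4 hours and 57 minutes after 3:44.
Total minutes: 3 x 60 + 44 + 4 x 60 + 57 = 521.
521 mod 720 = 521 minutes = 8:41.
Now compute the angle at 8:41:
Hour hand: 8 x 30 + 41 x 0.5 = 260.5 degrees
Minute hand: 41 x 6 = 246 degrees
Difference: |260.5 - 246| = 14.5 degrees
The angle is 14.5 degrees

Final answer: 14.5 degrees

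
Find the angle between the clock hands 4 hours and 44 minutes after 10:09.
First find the time 4 hours and 44 minutes after 10:09.
Total minutes: 10 x 60 + 9 + 4 x 60 + 44 = 893.
893 mod 720 = 173 minutes = 2:53.
Now compute the angle at 2:53:
Hour hand: 2 x 30 + 53 x 0.5 = 86.5 degrees
Minute hand: 53 x 6 = 318 degrees
Difference: |86.5 - 318| = 231.5 degrees
Smaller angle: 360 - 231.5 = 128.5 degrees

Final answer: 128.5 degrees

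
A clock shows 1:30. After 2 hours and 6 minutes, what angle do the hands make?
First find the time 2 hours and 6 minutes after 1:30.
Total minutes: 1 x 60 + 30 + 2 x 60 + 6 = 216.
216 mod 720 = 216 minutes = 3:36.
Now compute the angle at 3:36:
Hour hand: 3 x 30 + 36 x 0.5 = 108 degrees
Minute hand: 36 x 6 = 216 degrees
Difference: |108 - 216| = 108 degrees
The angle is 108 degrees

Final answer: 108 degrees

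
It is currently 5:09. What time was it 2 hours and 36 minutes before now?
Starting time: 5:09 = 309 total minutes past 12:00
Subtracting: 2 hours and 36 minutes = 156 minutes
309 - 156 = 153 minutes
= 2 hours and 33 minutes past 12:00 = 2:33

Final answer: 2:33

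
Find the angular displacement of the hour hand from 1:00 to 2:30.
The hour hand moves 0.5 degrees per minute.
Time elapsed: 2:30 - 1:00 = 90 minutes
Angular displacement: 90 x 0.5 = 45 degrees

Final answer: 45 degrees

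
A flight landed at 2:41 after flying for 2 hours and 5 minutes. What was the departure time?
Starting time: 2:41 = 161 total minutes past 12:00
Subtracting: 2 hours and 5 minutes = 125 minutes
161 - 125 = 36 minutes
= 36 minutes past 12:00 = 12:36

Final answer: 12:36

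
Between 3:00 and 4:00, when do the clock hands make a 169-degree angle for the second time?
At t minutes past 3:00, the hour hand is at 30 x 3 + 0.5t degrees and the minute hand is at 6t degrees.
The smaller angle between them is 169 degrees when |30H - 5.5t| = 169 or |30H - 5.5t| = 191.
With H = 3, solve 30 x 3 - 5.5t = +/- target for each target:
  t = (30 x 3 - 169) / 5.5 = -14.36 (outside (0, 60))
  t = (30 x 3 + 169) / 5.5 = 47.09
  t = (30 x 3 - 191) / 5.5 = -18.36 (outside (0, 60))
  t = (30 x 3 + 191) / 5.5 = 51.09
Valid solutions in (0, 60): {47.09, 51.09} minutes.
The second occurrence is t = 51.09 minutes.
The hands form a 169-degree angle at 51.09 minutes past 3:00.

Final answer: 51.09 minutes past 3:00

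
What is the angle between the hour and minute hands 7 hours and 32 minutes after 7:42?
First find the time 7 hours and 32 minutes after 7:42.
Total minutes: 7 x 60 + 42 + 7 x 60 + 32 = 914.
914 mod 720 = 194 minutes = 3:14.
Now compute the angle at 3:14:
Hour hand: 3 x 30 + 14 x 0.5 = 97 degrees
Minute hand: 14 x 6 = 84 degrees
Difference: |97 - 84| = 13 degrees
The angle is 13 degrees

Final answer: 13 degrees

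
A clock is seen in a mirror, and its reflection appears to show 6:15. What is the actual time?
Reflection across the vertical (12-6) axis maps a hand at angle A degrees to (360 - A) degrees, which sends a reading of T minutes past 12:00 to (720 - T) minutes past 12:00.
Mirror reads 6:15 = 375 minutes past 12:00.
Actual time: (720 - 375) mod 720 = 345 minutes = 5:45.

Final answer: 5:45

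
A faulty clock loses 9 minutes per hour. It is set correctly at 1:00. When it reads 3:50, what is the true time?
For every 60 true minutes, the faulty clock advances 51 minutes, so 1 faulty-clock minute corresponds to 60/51 true minutes.
From 1:00 to 3:50 on the faulty dial is 170 minutes.
True elapsed: 170 x 60/51 = 200 minutes = 3 hours and 20 minutes.
True time: 1:00 + 3 hours and 20 minutes = 4:20.

Final answer: 4:20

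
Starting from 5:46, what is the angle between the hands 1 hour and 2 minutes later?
First find the time 1 hour and 2 minutes after 5:46.
Total minutes: 5 x 60 + 46 + 1 x 60 + 2 = 408.
408 mod 720 = 408 minutes = 6:48.
Now compute the angle at 6:48:
Hour hand: 6 x 30 + 48 x 0.5 = 204 degrees
Minute hand: 48 x 6 = 288 degrees
Difference: |204 - 288| = 84 degrees
The angle is 84 degrees

Final answer: 84 degrees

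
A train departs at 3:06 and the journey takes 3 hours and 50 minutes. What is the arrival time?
Starting time: 3:06
Adding 50 minutes to 6 minutes: 6 + 50 = 56 minutes
Adding 3 hours: 3 + 3 = 6
Final time: 6:56

Final answer: 6:56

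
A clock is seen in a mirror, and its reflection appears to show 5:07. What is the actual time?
Reflection across the vertical (12-6) axis maps a hand at angle A degrees to (360 - A) degrees, which sends a reading of T minutes past 12:00 to (720 - T) minutes past 12:00.
Mirror reads 5:07 = 307 minutes past 12:00.
Actual time: (720 - 307) mod 720 = 413 minutes = 6:53.

Final answer: 6:53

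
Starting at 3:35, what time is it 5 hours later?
Starting time: 3:35
Adding 0 minutes to 35 minutes: 35 + 0 = 35 minutes
Adding 5 hours: 3 + 5 = 8
Final time: 8:35

Final answer: 8:35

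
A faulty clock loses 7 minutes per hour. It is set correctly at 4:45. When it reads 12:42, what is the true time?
For every 60 true minutes, the faulty clock advances 53 minutes, so 1 faulty-clock minute corresponds to 60/53 true minutes.
From 4:45 to 12:42 on the faulty dial is 477 minutes.
True elapsed: 477 x 60/53 = 540 minutes = 9 hours.
True time: 4:45 + 9 hours = 1:45.

Final answer: 1:45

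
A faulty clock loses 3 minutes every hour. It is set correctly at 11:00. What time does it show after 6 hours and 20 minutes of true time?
For every 60 true minutes, the faulty clock advances 60 - 3 = 57 minutes.
True elapsed: 6 hours and 20 minutes = 380 minutes.
Faulty clock advances: 380 x 57/60 = 361 minutes (drift: 19 minutes behind).
Shown time: 11:00 + 361 minutes = 5:01.

Final answer: 5:01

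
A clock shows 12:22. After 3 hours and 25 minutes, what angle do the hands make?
First find the time 3 hours and 25 minutes after 12:22.
Total minutes: 12 x 60 + 22 + 3 x 60 + 25 = 947.
947 mod 720 = 227 minutes = 3:47.
Now compute the angle at 3:47:
Hour hand: 3 x 30 + 47 x 0.5 = 113.5 degrees
Minute hand: 47 x 6 = 282 degrees
Difference: |113.5 - 282| = 168.5 degrees
The angle is 168.5 degrees

Final answer: 168.5 degrees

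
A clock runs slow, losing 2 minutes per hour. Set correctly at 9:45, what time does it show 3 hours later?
For every 60 true minutes, the faulty clock advances 60 - 2 = 58 minutes.
True elapsed: 3 hours = 180 minutes.
Faulty clock advances: 180 x 58/60 = 174 minutes (drift: 6 minutes behind).
Shown time: 9:45 + 174 minutes = 12:39.

Final answer: 12:39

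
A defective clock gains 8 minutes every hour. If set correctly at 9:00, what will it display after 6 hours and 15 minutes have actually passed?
For every 60 true minutes, the faulty clock advances 60 + 8 = 68 minutes.
True elapsed: 6 hours and 15 minutes = 375 minutes.
Faulty clock advances: 375 x 68/60 = 425 minutes (drift: 50 minutes ahead).
Shown time: 9:00 + 425 minutes = 4:05.

Final answer: 4:05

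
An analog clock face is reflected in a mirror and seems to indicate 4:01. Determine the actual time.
Reflection across the vertical (12-6) axis maps a hand at angle A degrees to (360 - A) degrees, which sends a reading of T minutes past 12:00 to (720 - T) minutes past 12:00.
Mirror reads 4:01 = 241 minutes past 12:00.
Actual time: (720 - 241) mod 720 = 479 minutes = 7:59.

Final answer: 7:59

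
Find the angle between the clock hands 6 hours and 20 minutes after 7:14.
First find the time 6 hours and 20 minutes after 7:14.
Total minutes: 7 x 60 + 14 + 6 x 60 + 20 = 814.
814 mod 720 = 94 minutes = 1:34.
Now compute the angle at 1:34:
Hour hand: 1 x 30 + 34 x 0.5 = 47 degrees
Minute hand: 34 x 6 = 204 degrees
Difference: |47 - 204| = 157 degrees
The angle is 157 degrees

Final answer: 157 degrees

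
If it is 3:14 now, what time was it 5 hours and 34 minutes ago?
Starting time: 3:14 = 194 total minutes past 12:00
Subtracting: 5 hours and 34 minutes = 334 minutes
194 - 334 = -140 (negative, add 12 hours = 720) = 580 minutes
= 9 hours and 40 minutes past 12:00 = 9:40

Final answer: 9:40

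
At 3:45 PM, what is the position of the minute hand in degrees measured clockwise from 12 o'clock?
The minute hand moves 6 degrees per minute.
At 3:45: 45 x 6 = 270 degrees

Final answer: 270 degrees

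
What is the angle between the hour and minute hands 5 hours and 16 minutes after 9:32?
First find the time 5 hours and 16 minutes after 9:32.
Total minutes: 9 x 60 + 32 + 5 x 60 + 16 = 888.
888 mod 720 = 168 minutes = 2:48.
Now compute the angle at 2:48:
Hour hand: 2 x 30 + 48 x 0.5 = 84 degrees
Minute hand: 48 x 6 = 288 degrees
Difference: |84 - 288| = 204 degrees
Smaller angle: 360 - 204 = 156 degrees

Final answer: 156 degrees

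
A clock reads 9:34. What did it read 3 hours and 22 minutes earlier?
Starting time: 9:34 = 574 total minutes past 12:00
Subtracting: 3 hours and 22 minutes = 202 minutes
574 - 202 = 372 minutes
= 6 hours and 12 minutes past 12:00 = 6:12

Final answer: 6:12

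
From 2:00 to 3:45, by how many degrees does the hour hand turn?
The hour hand moves 0.5 degrees per minute.
Time elapsed: 3:45 - 2:00 = 105 minutes
Angular displacement: 105 x 0.5 = 52.5 degrees

Final answer: 52.5 degrees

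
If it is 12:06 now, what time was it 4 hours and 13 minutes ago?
Starting time: 12:06 = 6 total minutes past 12:00
Subtracting: 4 hours and 13 minutes = 253 minutes
6 - 253 = -247 (negative, add 12 hours = 720) = 473 minutes
= 7 hours and 53 minutes past 12:00 = 7:53

Final answer: 7:53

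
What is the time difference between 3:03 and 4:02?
From 3:03 to 4:02:
(4 x 60 + 2) - (3 x 60 + 3) = 242 - 183 = 59 minutes
= 59 minutes

Final answer: 59 minutes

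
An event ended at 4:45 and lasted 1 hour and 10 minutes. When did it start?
Starting time: 4:45 = 285 total minutes past 12:00
Subtracting: 1 hour and 10 minutes = 70 minutes
285 - 70 = 215 minutes
= 3 hours and 35 minutes past 12:00 = 3:35

Final answer: 3:35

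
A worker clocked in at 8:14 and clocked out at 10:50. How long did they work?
From 8:14 to 10:50:
(10 x 60 + 50) - (8 x 60 + 14) = 650 - 494 = 156 minutes
= 2 hours and 36 minutes

Final answer: 2 hours and 36 minutes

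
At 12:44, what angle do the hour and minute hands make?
Hour hand position: 0 x 30 + 44 x 0.5 = 22 degrees
Minute hand position: 44 x 6 = 264 degrees
Difference: |22 - 264| = 242 degrees
Since 242 > 180, the smaller angle is 360 - 242 = 118 degrees

Final answer: 118 degrees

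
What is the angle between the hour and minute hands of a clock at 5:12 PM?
Hour hand position: 5 x 30 + 12 x 0.5 = 156 degrees
Minute hand position: 12 x 6 = 72 degrees
Difference: |156 - 72| = 84 degrees
The angle between the hands is 84 degrees

Final answer: 84 degrees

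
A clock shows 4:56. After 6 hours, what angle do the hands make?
First find the time 6 hours after 4:56.
Total minutes: 4 x 60 + 56 + 6 x 60 + 0 = 656.
656 mod 720 = 656 minutes = 10:56.
Now compute the angle at 10:56:
Hour hand: 10 x 30 + 56 x 0.5 = 328 degrees
Minute hand: 56 x 6 = 336 degrees
Difference: |328 - 336| = 8 degrees
The angle is 8 degrees

Final answer: 8 degrees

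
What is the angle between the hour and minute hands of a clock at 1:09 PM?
Hour hand position: 1 x 30 + 9 x 0.5 = 34.5 degrees
Minute hand position: 9 x 6 = 54 degrees
Difference: |34.5 - 54| = 19.5 degrees
The angle between the hands is 19.5 degrees

Final answer: 19.5 degrees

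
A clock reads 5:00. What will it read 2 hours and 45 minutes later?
Starting time: 5:00
Adding 45 minutes to 0 minutes: 0 + 45 = 45 minutes
Adding 2 hours: 5 + 2 = 7
Final time: 7:45

Final answer: 7:45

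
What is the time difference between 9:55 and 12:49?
From 9:55 to 12:49:
(12 x 60 + 49) - (9 x 60 + 55) = 769 - 595 = 174 minutes
= 2 hours and 54 minutes

Final answer: 2 hours and 54 minutes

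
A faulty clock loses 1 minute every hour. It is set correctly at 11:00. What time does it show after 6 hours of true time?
For every 60 true minutes, the faulty clock advances 60 - 1 = 59 minutes.
True elapsed: 6 hours = 360 minutes.
Faulty clock advances: 360 x 59/60 = 354 minutes (drift: 6 minutes behind).
Shown time: 11:00 + 354 minutes = 4:54.

Final answer: 4:54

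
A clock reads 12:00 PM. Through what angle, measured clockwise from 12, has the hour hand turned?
The hour hand moves 30 degrees per hour and 0.5 degrees per minute.
At 12:00: (0) x 30 + 0 x 0.5 = 0 + 0 = 0 degrees

Final answer: 0 degrees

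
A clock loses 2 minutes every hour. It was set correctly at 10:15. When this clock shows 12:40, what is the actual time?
For every 60 true minutes, the faulty clock advances 58 minutes, so 1 faulty-clock minute corresponds to 60/58 true minutes.
From 10:15 to 12:40 on the faulty dial is 145 minutes.
True elapsed: 145 x 60/58 = 150 minutes = 2 hours and 30 minutes.
True time: 10:15 + 2 hours and 30 minutes = 12:45.

Final answer: 12:45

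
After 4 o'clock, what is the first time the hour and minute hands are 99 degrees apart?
At t minutes past 4:00, the hour hand is at 30 x 4 + 0.5t degrees and the minute hand is at 6t degrees.
The smaller angle between them is 99 degrees when |30H - 5.5t| = 99 or |30H - 5.5t| = 261.
With H = 4, solve 30 x 4 - 5.5t = +/- target for each target:
  t = (30 x 4 - 99) / 5.5 = 3.82
  t = (30 x 4 + 99) / 5.5 = 39.82
  t = (30 x 4 - 261) / 5.5 = -25.64 (outside (0, 60))
  t = (30 x 4 + 261) / 5.5 = 69.27 (outside (0, 60))
Valid solutions in (0, 60): {3.82, 39.82} minutes.
The first occurrence is t = 3.82 minutes.
The hands form a 99-degree angle at 3.82 minutes past 4:00.

Final answer: 3.82 minutes past 4:00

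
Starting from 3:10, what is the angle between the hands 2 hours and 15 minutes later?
First find the time 2 hours and 15 minutes after 3:10.
Total minutes: 3 x 60 + 10 + 2 x 60 + 15 = 325.
325 mod 720 = 325 minutes = 5:25.
Now compute the angle at 5:25:
Hour hand: 5 x 30 + 25 x 0.5 = 162.5 degrees
Minute hand: 25 x 6 = 150 degrees
Difference: |162.5 - 150| = 12.5 degrees
The angle is 12.5 degrees

Final answer: 12.5 degrees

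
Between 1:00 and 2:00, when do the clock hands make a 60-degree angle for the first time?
At t minutes past 1:00, the hour hand is at 30 x 1 + 0.5t degrees and the minute hand is at 6t degrees.
The smaller angle between them is 60 degrees when |30H - 5.5t| = 60 or |30H - 5.5t| = 300.
With H = 1, solve 30 x 1 - 5.5t = +/- target for each target:
  t = (30 x 1 - 60) / 5.5 = -5.45 (outside (0, 60))
  t = (30 x 1 + 60) / 5.5 = 16.36
  t = (30 x 1 - 300) / 5.5 = -49.09 (outside (0, 60))
  t = (30 x 1 + 300) / 5.5 = 60 (outside (0, 60))
Valid solutions in (0, 60): {16.36} minutes.
The first occurrence is t = 16.36 minutes.
The hands form a 60-degree angle at 16.36 minutes past 1:00.

Final answer: 16.36 minutes past 1:00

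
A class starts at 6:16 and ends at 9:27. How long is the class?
From 6:16 to 9:27:
(9 x 60 + 27) - (6 x 60 + 16) = 567 - 376 = 191 minutes
= 3 hours and 11 minutes

Final answer: 3 hours and 11 minutes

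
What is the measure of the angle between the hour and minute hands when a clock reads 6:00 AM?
Hour hand position: 6 x 30 + 0 x 0.5 = 180 degrees
Minute hand position: 0 x 6 = 0 degrees
Difference: |180 - 0| = 180 degrees
The angle between the hands is 180 degrees

Final answer: 180 degrees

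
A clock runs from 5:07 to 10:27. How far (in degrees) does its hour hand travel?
The hour hand moves 0.5 degrees per minute.
Time elapsed: 10:27 - 5:07 = 320 minutes
Angular displacement: 320 x 0.5 = 160 degrees

Final answer: 160 degrees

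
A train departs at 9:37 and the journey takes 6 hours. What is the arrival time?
Starting time: 9:37
Adding 0 minutes to 37 minutes: 37 + 0 = 37 minutes
Adding 6 hours: 9 + 6 = 15 - 12 = 3
Final time: 3:37

Final answer: 3:37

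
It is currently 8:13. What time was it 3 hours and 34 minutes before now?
Starting time: 8:13 = 493 total minutes past 12:00
Subtracting: 3 hours and 34 minutes = 214 minutes
493 - 214 = 279 minutes
= 4 hours and 39 minutes past 12:00 = 4:39

Final answer: 4:39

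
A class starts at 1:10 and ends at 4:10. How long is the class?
From 1:10 to 4:10:
(4 x 60 + 10) - (1 x 60 + 10) = 250 - 70 = 180 minutes
= 3 hours

Final answer: 3 hours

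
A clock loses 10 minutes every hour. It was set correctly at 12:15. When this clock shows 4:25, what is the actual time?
For every 60 true minutes, the faulty clock advances 50 minutes, so 1 faulty-clock minute corresponds to 60/50 true minutes.
From 12:15 to 4:25 on the faulty dial is 250 minutes.
True elapsed: 250 x 60/50 = 300 minutes = 5 hours.
True time: 12:15 + 5 hours = 5:15.

Final answer: 5:15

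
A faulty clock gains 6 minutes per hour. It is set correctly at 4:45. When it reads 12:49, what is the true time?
For every 60 true minutes, the faulty clock advances 66 minutes, so 1 faulty-clock minute corresponds to 60/66 true minutes.
From 4:45 to 12:49 on the faulty dial is 484 minutes.
True elapsed: 484 x 60/66 = 440 minutes = 7 hours and 20 minutes.
True time: 4:45 + 7 hours and 20 minutes = 12:05.

Final answer: 12:05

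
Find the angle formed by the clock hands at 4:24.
Hour hand position: 4 x 30 + 24 x 0.5 = 132 degrees
Minute hand position: 24 x 6 = 144 degrees
Difference: |132 - 144| = 12 degrees
The angle between the hands is 12 degrees

Final answer: 12 degrees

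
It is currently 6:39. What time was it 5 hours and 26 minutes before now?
Starting time: 6:39 = 399 total minutes past 12:00
Subtracting: 5 hours and 26 minutes = 326 minutes
399 - 326 = 73 minutes
= 1 hour and 13 minutes past 12:00 = 1:13

Final answer: 1:13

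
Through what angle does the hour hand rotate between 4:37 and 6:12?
The hour hand moves 0.5 degrees per minute.
Time elapsed: 6:12 - 4:37 = 95 minutes
Angular displacement: 95 x 0.5 = 47.5 degrees

Final answer: 47.5 degrees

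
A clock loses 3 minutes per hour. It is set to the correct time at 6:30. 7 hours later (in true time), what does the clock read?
For every 60 true minutes, the faulty clock advances 60 - 3 = 57 minutes.
True elapsed: 7 hours = 420 minutes.
Faulty clock advances: 420 x 57/60 = 399 minutes (drift: 21 minutes behind).
Shown time: 6:30 + 399 minutes = 1:09.

Final answer: 1:09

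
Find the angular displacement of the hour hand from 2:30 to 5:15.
The hour hand moves 0.5 degrees per minute.
Time elapsed: 5:15 - 2:30 = 165 minutes
Angular displacement: 165 x 0.5 = 82.5 degrees

Final answer: 82.5 degrees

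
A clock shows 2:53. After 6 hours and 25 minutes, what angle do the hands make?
First find the time 6 hours and 25 minutes after 2:53.
Total minutes: 2 x 60 + 53 + 6 x 60 + 25 = 558.
558 mod 720 = 558 minutes = 9:18.
Now compute the angle at 9:18:
Hour hand: 9 x 30 + 18 x 0.5 = 279 degrees
Minute hand: 18 x 6 = 108 degrees
Difference: |279 - 108| = 171 degrees
The angle is 171 degrees

Final answer: 171 degrees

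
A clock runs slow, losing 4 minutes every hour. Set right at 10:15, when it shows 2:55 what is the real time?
For every 60 true minutes, the faulty clock advances 56 minutes, so 1 faulty-clock minute corresponds to 60/56 true minutes.
From 10:15 to 2:55 on the faulty dial is 280 minutes.
True elapsed: 280 x 60/56 = 300 minutes = 5 hours.
True time: 10:15 + 5 hours = 3:15.

Final answer: 3:15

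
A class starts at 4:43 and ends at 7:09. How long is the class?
From 4:43 to 7:09:
(7 x 60 + 9) - (4 x 60 + 43) = 429 - 283 = 146 minutes
= 2 hours and 26 minutes

Final answer: 2 hours and 26 minutes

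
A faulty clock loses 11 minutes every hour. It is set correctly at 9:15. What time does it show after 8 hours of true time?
For every 60 true minutes, the faulty clock advances 60 - 11 = 49 minutes.
True elapsed: 8 hours = 480 minutes.
Faulty clock advances: 480 x 49/60 = 392 minutes (drift: 88 minutes behind).
Shown time: 9:15 + 392 minutes = 3:47.

Final answer: 3:47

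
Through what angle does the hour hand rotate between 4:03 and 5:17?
The hour hand moves 0.5 degrees per minute.
Time elapsed: 5:17 - 4:03 = 74 minutes
Angular displacement: 74 x 0.5 = 37 degrees

Final answer: 37 degrees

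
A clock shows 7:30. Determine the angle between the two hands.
Hour hand position: 7 x 30 + 30 x 0.5 = 225 degrees
Minute hand position: 30 x 6 = 180 degrees
Difference: |225 - 180| = 45 degrees
The angle between the hands is 45 degrees

Final answer: 45 degrees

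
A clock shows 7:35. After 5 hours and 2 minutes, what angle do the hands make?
First find the time 5 hours and 2 minutes after 7:35.
Total minutes: 7 x 60 + 35 + 5 x 60 + 2 = 757.
757 mod 720 = 37 minutes = 12:37.
Now compute the angle at 12:37:
Hour hand: 0 x 30 + 37 x 0.5 = 18.5 degrees
Minute hand: 37 x 6 = 222 degrees
Difference: |18.5 - 222| = 203.5 degrees
Smaller angle: 360 - 203.5 = 156.5 degrees

Final answer: 156.5 degrees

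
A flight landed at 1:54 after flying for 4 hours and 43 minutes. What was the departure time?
Starting time: 1:54 = 114 total minutes past 12:00
Subtracting: 4 hours and 43 minutes = 283 minutes
114 - 283 = -169 (negative, add 12 hours = 720) = 551 minutes
= 9 hours and 11 minutes past 12:00 = 9:11

Final answer: 9:11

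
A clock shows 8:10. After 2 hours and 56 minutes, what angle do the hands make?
First find the time 2 hours and 56 minutes after 8:10.
Total minutes: 8 x 60 + 10 + 2 x 60 + 56 = 666.
666 mod 720 = 666 minutes = 11:06.
Now compute the angle at 11:06:
Hour hand: 11 x 30 + 6 x 0.5 = 333 degrees
Minute hand: 6 x 6 = 36 degrees
Difference: |333 - 36| = 297 degrees
Smaller angle: 360 - 297 = 63 degrees

Final answer: 63 degrees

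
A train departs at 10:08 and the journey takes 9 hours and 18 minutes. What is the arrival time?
Starting time: 10:08
Adding 18 minutes to 8 minutes: 8 + 18 = 26 minutes
Adding 9 hours: 10 + 9 = 19 - 12 = 7
Final time: 7:26

Final answer: 7:26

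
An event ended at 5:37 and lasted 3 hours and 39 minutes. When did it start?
Starting time: 5:37 = 337 total minutes past 12:00
Subtracting: 3 hours and 39 minutes = 219 minutes
337 - 219 = 118 minutes
= 1 hour and 58 minutes past 12:00 = 1:58

Final answer: 1:58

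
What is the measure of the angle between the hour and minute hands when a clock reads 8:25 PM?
Hour hand position: 8 x 30 + 25 x 0.5 = 252.5 degrees
Minute hand position: 25 x 6 = 150 degrees
Difference: |252.5 - 150| = 102.5 degrees
The angle between the hands is 102.5 degrees

Final answer: 102.5 degrees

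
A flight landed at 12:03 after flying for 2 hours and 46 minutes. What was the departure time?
Starting time: 12:03 = 3 total minutes past 12:00
Subtracting: 2 hours and 46 minutes = 166 minutes
3 - 166 = -163 (negative, add 12 hours = 720) = 557 minutes
= 9 hours and 17 minutes past 12:00 = 9:17

Final answer: 9:17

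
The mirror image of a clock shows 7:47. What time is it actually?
Reflection across the vertical (12-6) axis maps a hand at angle A degrees to (360 - A) degrees, which sends a reading of T minutes past 12:00 to (720 - T) minutes past 12:00.
Mirror reads 7:47 = 467 minutes past 12:00.
Actual time: (720 - 467) mod 720 = 253 minutes = 4:13.

Final answer: 4:13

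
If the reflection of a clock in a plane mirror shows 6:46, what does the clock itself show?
Reflection across the vertical (12-6) axis maps a hand at angle A degrees to (360 - A) degrees, which sends a reading of T minutes past 12:00 to (720 - T) minutes past 12:00.
Mirror reads 6:46 = 406 minutes past 12:00.
Actual time: (720 - 406) mod 720 = 314 minutes = 5:14.

Final answer: 5:14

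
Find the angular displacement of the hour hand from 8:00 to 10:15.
The hour hand moves 0.5 degrees per minute.
Time elapsed: 10:15 - 8:00 = 135 minutes
Angular displacement: 135 x 0.5 = 67.5 degrees

Final answer: 67.5 degrees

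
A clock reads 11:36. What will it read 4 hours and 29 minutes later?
Starting time: 11:36
Adding 29 minutes to 36 minutes: 36 + 29 = 65 minutes = 1 hour and 5 minutes
Adding 4 hours: 11 + 4 + 1 (carry) = 16 - 12 = 4
Final time: 4:05

Final answer: 4:05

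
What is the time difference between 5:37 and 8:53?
From 5:37 to 8:53:
(8 x 60 + 53) - (5 x 60 + 37) = 533 - 337 = 196 minutes
= 3 hours and 16 minutes

Final answer: 3 hours and 16 minutes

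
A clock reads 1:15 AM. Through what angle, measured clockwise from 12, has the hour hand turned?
The hour hand moves 30 degrees per hour and 0.5 degrees per minute.
At 1:15: (1) x 30 + 15 x 0.5 = 30 + 7.5 = 37.5 degrees

Final answer: 37.5 degrees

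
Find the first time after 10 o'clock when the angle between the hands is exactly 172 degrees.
At t minutes past 10:00, the hour hand is at 30 x 10 + 0.5t degrees and the minute hand is at 6t degrees.
The smaller angle between them is 172 degrees when |30H - 5.5t| = 172 or |30H - 5.5t| = 188.
With H = 10, solve 30 x 10 - 5.5t = +/- target for each target:
  t = (30 x 10 - 172) / 5.5 = 23.27
  t = (30 x 10 + 172) / 5.5 = 85.82 (outside (0, 60))
  t = (30 x 10 - 188) / 5.5 = 20.36
  t = (30 x 10 + 188) / 5.5 = 88.73 (outside (0, 60))
Valid solutions in (0, 60): {20.36, 23.27} minutes.
The first occurrence is t = 20.36 minutes.
The hands form a 172-degree angle at 20.36 minutes past 10:00.

Final answer: 20.36 minutes past 10:00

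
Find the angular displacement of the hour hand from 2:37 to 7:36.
The hour hand moves 0.5 degrees per minute.
Time elapsed: 7:36 - 2:37 = 299 minutes
Angular displacement: 299 x 0.5 = 149.5 degrees

Final answer: 149.5 degrees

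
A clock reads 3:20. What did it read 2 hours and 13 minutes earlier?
Starting time: 3:20 = 200 total minutes past 12:00
Subtracting: 2 hours and 13 minutes = 133 minutes
200 - 133 = 67 minutes
= 1 hour and 7 minutes past 12:00 = 1:07

Final answer: 1:07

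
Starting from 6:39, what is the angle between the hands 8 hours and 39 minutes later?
First find the time 8 hours and 39 minutes after 6:39.
Total minutes: 6 x 60 + 39 + 8 x 60 + 39 = 918.
918 mod 720 = 198 minutes = 3:18.
Now compute the angle at 3:18:
Hour hand: 3 x 30 + 18 x 0.5 = 99 degrees
Minute hand: 18 x 6 = 108 degrees
Difference: |99 - 108| = 9 degrees
The angle is 9 degrees

Final answer: 9 degrees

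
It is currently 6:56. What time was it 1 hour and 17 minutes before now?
Starting time: 6:56 = 416 total minutes past 12:00
Subtracting: 1 hour and 17 minutes = 77 minutes
416 - 77 = 339 minutes
= 5 hours and 39 minutes past 12:00 = 5:39

Final answer: 5:39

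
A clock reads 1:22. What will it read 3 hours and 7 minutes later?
Starting time: 1:22
Adding 7 minutes to 22 minutes: 22 + 7 = 29 minutes
Adding 3 hours: 1 + 3 = 4
Final time: 4:29

Final answer: 4:29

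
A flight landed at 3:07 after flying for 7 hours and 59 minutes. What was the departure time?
Starting time: 3:07 = 187 total minutes past 12:00
Subtracting: 7 hours and 59 minutes = 479 minutes
187 - 479 = -292 (negative, add 12 hours = 720) = 428 minutes
= 7 hours and 8 minutes past 12:00 = 7:08

Final answer: 7:08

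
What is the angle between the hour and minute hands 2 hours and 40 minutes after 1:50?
First find the time 2 hours and 40 minutes after 1:50.
Total minutes: 1 x 60 + 50 + 2 x 60 + 40 = 270.
270 mod 720 = 270 minutes = 4:30.
Now compute the angle at 4:30:
Hour hand: 4 x 30 + 30 x 0.5 = 135 degrees
Minute hand: 30 x 6 = 180 degrees
Difference: |135 - 180| = 45 degrees
The angle is 45 degrees

Final answer: 45 degrees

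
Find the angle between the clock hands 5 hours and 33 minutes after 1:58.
First find the time 5 hours and 33 minutes after 1:58.
Total minutes: 1 x 60 + 58 + 5 x 60 + 33 = 451.
451 mod 720 = 451 minutes = 7:31.
Now compute the angle at 7:31:
Hour hand: 7 x 30 + 31 x 0.5 = 225.5 degrees
Minute hand: 31 x 6 = 186 degrees
Difference: |225.5 - 186| = 39.5 degrees
The angle is 39.5 degrees

Final answer: 39.5 degrees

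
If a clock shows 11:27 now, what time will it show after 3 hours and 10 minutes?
Starting time: 11:27
Adding 10 minutes to 27 minutes: 27 + 10 = 37 minutes
Adding 3 hours: 11 + 3 = 14 - 12 = 2
Final time: 2:37

Final answer: 2:37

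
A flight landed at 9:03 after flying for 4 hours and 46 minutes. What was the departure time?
Starting time: 9:03 = 543 total minutes past 12:00
Subtracting: 4 hours and 46 minutes = 286 minutes
543 - 286 = 257 minutes
= 4 hours and 17 minutes past 12:00 = 4:17

Final answer: 4:17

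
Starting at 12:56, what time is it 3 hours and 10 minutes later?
Starting time: 12:56
Adding 10 minutes to 56 minutes: 56 + 10 = 66 minutes = 1 hour and 6 minutes
Adding 3 hours: 12 + 3 + 1 (carry) = 16 - 12 = 4
Final time: 4:06

Final answer: 4:06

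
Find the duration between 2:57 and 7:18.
From 2:57 to 7:18:
(7 x 60 + 18) - (2 x 60 + 57) = 438 - 177 = 261 minutes
= 4 hours and 21 minutes

Final answer: 4 hours and 21 minutes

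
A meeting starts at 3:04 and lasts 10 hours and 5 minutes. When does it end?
Starting time: 3:04
Adding 5 minutes to 4 minutes: 4 + 5 = 9 minutes
Adding 10 hours: 3 + 10 = 13 - 12 = 1
Final time: 1:09

Final answer: 1:09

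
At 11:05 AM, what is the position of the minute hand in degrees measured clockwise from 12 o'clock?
The minute hand moves 6 degrees per minute.
At 11:05: 5 x 6 = 30 degrees

Final answer: 30 degrees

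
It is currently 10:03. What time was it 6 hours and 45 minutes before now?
Starting time: 10:03 = 603 total minutes past 12:00
Subtracting: 6 hours and 45 minutes = 405 minutes
603 - 405 = 198 minutes
= 3 hours and 18 minutes past 12:00 = 3:18

Final answer: 3:18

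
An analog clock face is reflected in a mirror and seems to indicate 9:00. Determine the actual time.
Reflection across the vertical (12-6) axis maps a hand at angle A degrees to (360 - A) degrees, which sends a reading of T minutes past 12:00 to (720 - T) minutes past 12:00.
Mirror reads 9:00 = 540 minutes past 12:00.
Actual time: (720 - 540) mod 720 = 180 minutes = 3:00.

Final answer: 3:00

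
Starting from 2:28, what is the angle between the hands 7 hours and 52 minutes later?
First find the time 7 hours and 52 minutes after 2:28.
Total minutes: 2 x 60 + 28 + 7 x 60 + 52 = 620.
620 mod 720 = 620 minutes = 10:20.
Now compute the angle at 10:20:
Hour hand: 10 x 30 + 20 x 0.5 = 310 degrees
Minute hand: 20 x 6 = 120 degrees
Difference: |310 - 120| = 190 degrees
Smaller angle: 360 - 190 = 170 degrees

Final answer: 170 degrees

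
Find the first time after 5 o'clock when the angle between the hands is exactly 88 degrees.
At t minutes past 5:00, the hour hand is at 30 x 5 + 0.5t degrees and the minute hand is at 6t degrees.
The smaller angle between them is 88 degrees when |30H - 5.5t| = 88 or |30H - 5.5t| = 272.
With H = 5, solve 30 x 5 - 5.5t = +/- target for each target:
  t = (30 x 5 - 88) / 5.5 = 11.27
  t = (30 x 5 + 88) / 5.5 = 43.27
  t = (30 x 5 - 272) / 5.5 = -22.18 (outside (0, 60))
  t = (30 x 5 + 272) / 5.5 = 76.73 (outside (0, 60))
Valid solutions in (0, 60): {11.27, 43.27} minutes.
The first occurrence is t = 11.27 minutes.
The hands form a 88-degree angle at 11.27 minutes past 5:00.

Final answer: 11.27 minutes past 5:00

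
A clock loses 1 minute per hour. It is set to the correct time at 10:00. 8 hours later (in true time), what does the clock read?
For every 60 true minutes, the faulty clock advances 60 - 1 = 59 minutes.
True elapsed: 8 hours = 480 minutes.
Faulty clock advances: 480 x 59/60 = 472 minutes (drift: 8 minutes behind).
Shown time: 10:00 + 472 minutes = 5:52.

Final answer: 5:52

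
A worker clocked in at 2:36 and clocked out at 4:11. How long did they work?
From 2:36 to 4:11:
(4 x 60 + 11) - (2 x 60 + 36) = 251 - 156 = 95 minutes
= 1 hour and 35 minutes

Final answer: 1 hour and 35 minutes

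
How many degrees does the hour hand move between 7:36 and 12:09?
The hour hand moves 0.5 degrees per minute.
Time elapsed: 12:09 - 7:36 = 273 minutes
Angular displacement: 273 x 0.5 = 136.5 degrees

Final answer: 136.5 degrees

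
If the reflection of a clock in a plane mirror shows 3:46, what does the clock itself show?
Reflection across the vertical (12-6) axis maps a hand at angle A degrees to (360 - A) degrees, which sends a reading of T minutes past 12:00 to (720 - T) minutes past 12:00.
Mirror reads 3:46 = 226 minutes past 12:00.
Actual time: (720 - 226) mod 720 = 494 minutes = 8:14.

Final answer: 8:14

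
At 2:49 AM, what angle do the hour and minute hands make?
Hour hand position: 2 x 30 + 49 x 0.5 = 84.5 degrees
Minute hand position: 49 x 6 = 294 degrees
Difference: |84.5 - 294| = 209.5 degrees
Since 209.5 > 180, the smaller angle is 360 - 209.5 = 150.5 degrees

Final answer: 150.5 degrees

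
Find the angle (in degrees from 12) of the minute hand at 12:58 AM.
The minute hand moves 6 degrees per minute.
At 12:58: 58 x 6 = 348 degrees

Final answer: 348 degrees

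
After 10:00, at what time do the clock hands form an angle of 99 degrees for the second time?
At t minutes past 10:00, the hour hand is at 30 x 10 + 0.5t degrees and the minute hand is at 6t degrees.
The smaller angle between them is 99 degrees when |30H - 5.5t| = 99 or |30H - 5.5t| = 261.
With H = 10, solve 30 x 10 - 5.5t = +/- target for each target:
  t = (30 x 10 - 99) / 5.5 = 36.55
  t = (30 x 10 + 99) / 5.5 = 72.55 (outside (0, 60))
  t = (30 x 10 - 261) / 5.5 = 7.09
  t = (30 x 10 + 261) / 5.5 = 102 (outside (0, 60))
Valid solutions in (0, 60): {7.09, 36.55} minutes.
The second occurrence is t = 36.55 minutes.
The hands form a 99-degree angle at 36.55 minutes past 10:00.

Final answer: 36.55 minutes past 10:00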